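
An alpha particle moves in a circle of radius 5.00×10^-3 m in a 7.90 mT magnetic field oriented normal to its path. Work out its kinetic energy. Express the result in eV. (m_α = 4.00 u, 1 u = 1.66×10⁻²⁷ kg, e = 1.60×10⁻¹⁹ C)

K ≈ 0.0752 eV

v = qBr/m = (2×1.60×10^-19)(7.90×10^-3)(5.00×10^-3) / (6.64×10^-27) = 1900 m/s.
K = ½mv² = 0.5·(6.64×10^-27)·(1900)² = 1.20×10^-20 J = 0.0752 eV.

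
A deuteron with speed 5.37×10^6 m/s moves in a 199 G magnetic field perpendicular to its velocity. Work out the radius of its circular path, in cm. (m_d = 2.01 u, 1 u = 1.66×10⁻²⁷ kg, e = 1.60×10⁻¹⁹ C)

r ≈ 563 cm

The magnetic force provides the centripetal force: qvB = mv²/r, so r = mv/(qB).
r = (3.34×10^-27 kg)(5.37×10^6 m/s) / [(1×1.60×10^-19 C)(0.0199 T)] = 5.63 m.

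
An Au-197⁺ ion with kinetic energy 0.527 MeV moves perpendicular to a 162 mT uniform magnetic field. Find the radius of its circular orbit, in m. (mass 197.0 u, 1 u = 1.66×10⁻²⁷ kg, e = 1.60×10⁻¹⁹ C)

r ≈ 9.06 m

Convert the energy: K = 0.527 MeV = 8.43×10^-14 J.
v = √(2K/m) = √(2·8.43×10^-14/3.27×10^-25) = 7.18×10^5 m/s.
r = mv/(qB) = (3.27×10^-25)(7.18×10^5) / [(1×1.60×10^-19)(0.162)] = 9.06 m.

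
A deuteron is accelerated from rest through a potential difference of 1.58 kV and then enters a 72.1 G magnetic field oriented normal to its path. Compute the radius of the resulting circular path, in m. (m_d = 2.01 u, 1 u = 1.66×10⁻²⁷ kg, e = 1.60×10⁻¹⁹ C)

The kinetic energy gained is K = qV = (1×1.60×10^-19)(1580) = 2.53×10^-16 J.
v = √(2K/m) = 3.89×10^5 m/s.
r = mv/(qB) = (3.34×10^-27)(3.89×10^5) / [(1×1.60×10^-19)(7.21×10^-3)] = 1.13 m.

r ≈ 1.13 m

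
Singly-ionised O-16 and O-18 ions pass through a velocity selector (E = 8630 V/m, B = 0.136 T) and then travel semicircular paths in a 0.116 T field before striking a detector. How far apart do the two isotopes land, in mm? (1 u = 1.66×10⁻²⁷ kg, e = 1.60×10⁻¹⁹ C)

Both emerge at v = E/B₁ = 6.35×10^4 m/s.
r = mv/(qB₂), so r₁ = 0.09081 m and r₂ = 0.1022 m, giving Δr = 0.0114 m.
After a semicircle each ion lands a diameter 2r from the entry slit, so the separation is 2Δr = 0.0227 m.

Δd ≈ 22.7 mm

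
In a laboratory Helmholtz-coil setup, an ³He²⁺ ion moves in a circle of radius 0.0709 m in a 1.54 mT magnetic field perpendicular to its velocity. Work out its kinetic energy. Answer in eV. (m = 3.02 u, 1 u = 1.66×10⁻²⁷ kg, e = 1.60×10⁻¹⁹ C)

v = qBr/m = (2×1.60×10^-19)(1.54×10^-3)(0.0709) / (5.01×10^-27) = 6970 m/s.
K = ½mv² = 0.5·(5.01×10^-27)·(6970)² = 1.22×10^-19 J = 0.761 eV.

K ≈ 0.761 eV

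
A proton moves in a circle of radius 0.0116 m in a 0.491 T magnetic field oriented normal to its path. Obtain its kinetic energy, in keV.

K ≈ 1.55 keV

v = qBr/m = (1×1.60×10^-19)(0.491)(0.0116) / (1.67×10^-27) = 5.46×10^5 m/s.
K = ½mv² = 0.5·(1.67×10^-27)·(5.46×10^5)² = 2.49×10^-16 J = 1.55 keV.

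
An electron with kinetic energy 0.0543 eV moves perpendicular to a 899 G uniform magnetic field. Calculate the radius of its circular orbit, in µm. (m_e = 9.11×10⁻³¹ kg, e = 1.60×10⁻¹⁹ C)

Convert the energy: K = 0.0543 eV = 8.69×10^-21 J.
v = √(2K/m) = √(2·8.69×10^-21/9.11×10^-31) = 1.38×10^5 m/s.
r = mv/(qB) = (9.11×10^-31)(1.38×10^5) / [(1×1.60×10^-19)(0.0899)] = 8.75×10^-6 m.

r ≈ 8.75 µm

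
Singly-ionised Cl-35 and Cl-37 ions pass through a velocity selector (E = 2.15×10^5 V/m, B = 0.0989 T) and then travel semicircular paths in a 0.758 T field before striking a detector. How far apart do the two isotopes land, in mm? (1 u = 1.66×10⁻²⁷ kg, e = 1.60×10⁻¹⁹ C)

Δd ≈ 119 mm

Both emerge at v = E/B₁ = 2.17×10^6 m/s.
r = mv/(qB₂), so r₁ = 1.0414 m and r₂ = 1.1009 m, giving Δr = 0.0595 m.
After a semicircle each ion lands a diameter 2r from the entry slit, so the separation is 2Δr = 0.119 m.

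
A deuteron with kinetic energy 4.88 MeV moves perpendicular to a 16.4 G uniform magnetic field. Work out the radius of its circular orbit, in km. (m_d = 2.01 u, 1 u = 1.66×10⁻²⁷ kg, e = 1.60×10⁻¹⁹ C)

Convert the energy: K = 4.88 MeV = 7.81×10^-13 J.
v = √(2K/m) = √(2·7.81×10^-13/3.34×10^-27) = 2.16×10^7 m/s.
r = mv/(qB) = (3.34×10^-27)(2.16×10^7) / [(1×1.60×10^-19)(1.64×10^-3)] = 275 m.

r ≈ 0.275 km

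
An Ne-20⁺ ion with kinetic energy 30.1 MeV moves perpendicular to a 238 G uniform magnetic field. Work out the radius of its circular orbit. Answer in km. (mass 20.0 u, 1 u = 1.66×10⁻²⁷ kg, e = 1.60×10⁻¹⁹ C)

r ≈ 0.149 km

Convert the energy: K = 30.1 MeV = 4.82×10^-12 J.
v = √(2K/m) = √(2·4.82×10^-12/3.32×10^-26) = 1.70×10^7 m/s.
r = mv/(qB) = (3.32×10^-26)(1.70×10^7) / [(1×1.60×10^-19)(0.0238)] = 149 m.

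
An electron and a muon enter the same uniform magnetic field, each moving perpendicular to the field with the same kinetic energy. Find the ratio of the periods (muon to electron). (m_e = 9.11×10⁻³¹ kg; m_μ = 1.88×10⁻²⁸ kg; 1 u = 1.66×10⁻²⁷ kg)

ratio ≈ 206

T = 2πm/(qB) is independent of speed, so T₂/T₁ = (m₂/q₂)/(m₁/q₁).
T_{muon}/T_{electron} = (1.88×10^-28/1e) / (9.11×10^-31/1e) = 206.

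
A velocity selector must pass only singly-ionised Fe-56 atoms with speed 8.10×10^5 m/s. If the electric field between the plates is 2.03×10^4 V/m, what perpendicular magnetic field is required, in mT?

B ≈ 25.1 mT

qE = qvB ⇒ B = E/v = (2.03×10^4) / (8.10×10^5) = 0.0251 T.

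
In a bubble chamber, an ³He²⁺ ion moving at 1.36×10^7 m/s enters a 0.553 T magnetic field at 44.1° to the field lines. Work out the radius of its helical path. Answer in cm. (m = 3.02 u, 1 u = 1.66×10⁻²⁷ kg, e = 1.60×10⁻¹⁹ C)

Only the perpendicular component v⊥ = v sin44.1° = 9.46×10^6 m/s is bent by the field.
r = m v⊥ /(qB) = (5.01×10^-27)(9.46×10^6) / [(2×1.60×10^-19)(0.553)] = 0.268 m.

r ≈ 26.8 cm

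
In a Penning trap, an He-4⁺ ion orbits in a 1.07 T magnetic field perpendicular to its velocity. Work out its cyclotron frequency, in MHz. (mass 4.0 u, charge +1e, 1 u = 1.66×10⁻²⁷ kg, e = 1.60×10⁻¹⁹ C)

f ≈ 4.10 MHz

f = qB/(2πm) = (1×1.60×10^-19)(1.07) / [2π(6.64×10^-27)] = 4.10×10^6 Hz.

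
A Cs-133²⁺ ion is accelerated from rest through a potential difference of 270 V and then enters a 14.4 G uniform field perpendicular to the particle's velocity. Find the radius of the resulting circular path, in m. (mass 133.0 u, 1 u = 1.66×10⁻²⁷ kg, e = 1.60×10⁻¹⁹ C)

The kinetic energy gained is K = qV = (2×1.60×10^-19)(270) = 8.64×10^-17 J.
v = √(2K/m) = 2.80×10^4 m/s.
r = mv/(qB) = (2.21×10^-25)(2.80×10^4) / [(2×1.60×10^-19)(1.44×10^-3)] = 13.4 m.

r ≈ 13.4 m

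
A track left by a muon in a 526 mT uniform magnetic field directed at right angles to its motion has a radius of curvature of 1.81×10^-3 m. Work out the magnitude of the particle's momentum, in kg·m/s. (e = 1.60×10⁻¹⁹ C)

Since qvB = mv²/r, the momentum p = mv = qBr.
p = (1×1.60×10^-19)(0.526)(1.81×10^-3) = 1.52×10^-22 kg·m/s.

p ≈ 1.52×10^-22 kg·m/s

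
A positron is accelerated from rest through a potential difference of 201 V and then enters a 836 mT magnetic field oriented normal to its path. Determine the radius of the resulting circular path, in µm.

r ≈ 57.2 µm

The kinetic energy gained is K = qV = (1×1.60×10^-19)(201) = 3.22×10^-17 J.
v = √(2K/m) = 8.40×10^6 m/s.
r = mv/(qB) = (9.11×10^-31)(8.40×10^6) / [(1×1.60×10^-19)(0.836)] = 5.72×10^-5 m.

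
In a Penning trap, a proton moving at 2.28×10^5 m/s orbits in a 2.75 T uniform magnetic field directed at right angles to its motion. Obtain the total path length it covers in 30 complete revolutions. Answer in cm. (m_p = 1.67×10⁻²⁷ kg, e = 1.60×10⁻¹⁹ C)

L ≈ 16.3 cm

r = mv/(qB) = 8.65×10^-4 m, so one revolution covers 2πr = 5.44×10^-3 m.
In 30 revolutions: L = 30·2πr = 0.163 m.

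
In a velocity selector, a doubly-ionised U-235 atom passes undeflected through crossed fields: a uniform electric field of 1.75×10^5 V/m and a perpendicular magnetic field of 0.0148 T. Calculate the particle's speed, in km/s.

For zero net force, qE = qvB, so v = E/B.
v = (1.75×10^5) / (0.0148) = 1.18×10^7 m/s.

v ≈ 11800 km/s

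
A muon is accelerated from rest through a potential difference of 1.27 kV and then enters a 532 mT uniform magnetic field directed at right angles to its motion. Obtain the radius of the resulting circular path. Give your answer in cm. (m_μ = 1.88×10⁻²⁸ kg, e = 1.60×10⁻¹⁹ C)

The kinetic energy gained is K = qV = (1×1.60×10^-19)(1270) = 2.03×10^-16 J.
v = √(2K/m) = 1.47×10^6 m/s.
r = mv/(qB) = (1.88×10^-28)(1.47×10^6) / [(1×1.60×10^-19)(0.532)] = 3.25×10^-3 m.

r ≈ 0.325 cm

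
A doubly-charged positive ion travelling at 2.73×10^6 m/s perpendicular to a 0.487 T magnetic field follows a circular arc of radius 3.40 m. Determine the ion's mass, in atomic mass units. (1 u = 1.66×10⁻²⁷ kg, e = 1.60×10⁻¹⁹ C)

m ≈ 117 u

qvB = mv²/r ⇒ m = qBr/v.
m = (2×1.60×10^-19)(0.487)(3.40) / (2.73×10^6) = 1.94×10^-25 kg = 117 u.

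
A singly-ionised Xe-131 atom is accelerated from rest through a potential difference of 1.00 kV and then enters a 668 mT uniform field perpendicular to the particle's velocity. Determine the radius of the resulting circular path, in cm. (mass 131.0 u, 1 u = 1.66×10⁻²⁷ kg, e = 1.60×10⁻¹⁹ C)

r ≈ 7.80 cm

The kinetic energy gained is K = qV = (1×1.60×10^-19)(1000) = 1.60×10^-16 J.
v = √(2K/m) = 3.84×10^4 m/s.
r = mv/(qB) = (2.17×10^-25)(3.84×10^4) / [(1×1.60×10^-19)(0.668)] = 0.0780 m.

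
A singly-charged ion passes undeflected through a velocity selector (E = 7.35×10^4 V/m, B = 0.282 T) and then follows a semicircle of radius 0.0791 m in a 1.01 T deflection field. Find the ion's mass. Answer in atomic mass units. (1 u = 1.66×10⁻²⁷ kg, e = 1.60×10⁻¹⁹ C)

v = E/B₁ = 2.61×10^5 m/s.
From r = mv/(qB₂), m = qB₂r/v = (1×1.60×10^-19)(1.01)(0.0791) / (2.61×10^5) = 4.90×10^-26 kg.
In atomic mass units: m = 4.90×10^-26 / 1.66×10^-27 = 29.5 u.

m ≈ 29.5 u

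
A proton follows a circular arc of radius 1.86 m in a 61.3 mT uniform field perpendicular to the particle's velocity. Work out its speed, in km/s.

v ≈ 10900 km/s

From qvB = mv²/r, v = qBr/m.
v = (1×1.60×10^-19)(0.0613)(1.86) / (1.67×10^-27) = 1.09×10^7 m/s.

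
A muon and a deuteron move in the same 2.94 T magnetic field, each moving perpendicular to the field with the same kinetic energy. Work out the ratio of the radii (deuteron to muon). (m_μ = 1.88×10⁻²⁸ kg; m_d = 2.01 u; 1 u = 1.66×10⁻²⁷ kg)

r = √(2mK)/(qB) ⇒ at equal K, r ∝ √m/q.
r_{deuteron}/r_{muon} = 4.21.

ratio ≈ 4.21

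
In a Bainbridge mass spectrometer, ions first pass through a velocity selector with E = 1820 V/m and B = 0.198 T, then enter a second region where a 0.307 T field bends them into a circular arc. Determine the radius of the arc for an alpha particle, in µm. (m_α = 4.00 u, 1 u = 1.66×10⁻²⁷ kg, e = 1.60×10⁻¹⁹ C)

r ≈ 621 µm

The selector passes v = E/B = 1820/0.198 = 9190 m/s.
In the deflection region, r = mv/(qB₂) = (6.64×10^-27)(9190) / [(2×1.60×10^-19)(0.307)] = 6.21×10^-4 m.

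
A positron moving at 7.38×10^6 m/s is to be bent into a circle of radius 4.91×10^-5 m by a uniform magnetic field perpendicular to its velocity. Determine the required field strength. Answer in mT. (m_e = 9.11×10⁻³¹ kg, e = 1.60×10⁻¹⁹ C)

B ≈ 856 mT

qvB = mv²/r gives B = mv/(qr).
B = (9.11×10^-31)(7.38×10^6) / [(1×1.60×10^-19)(4.91×10^-5)] = 0.856 T.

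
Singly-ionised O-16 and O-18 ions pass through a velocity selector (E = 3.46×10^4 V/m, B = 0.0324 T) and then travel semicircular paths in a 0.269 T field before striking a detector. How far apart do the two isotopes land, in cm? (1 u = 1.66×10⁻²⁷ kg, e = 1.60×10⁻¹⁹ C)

Δd ≈ 16.5 cm

Both emerge at v = E/B₁ = 1.07×10^6 m/s.
r = mv/(qB₂), so r₁ = 0.6590 m and r₂ = 0.7414 m, giving Δr = 0.0824 m.
After a semicircle each ion lands a diameter 2r from the entry slit, so the separation is 2Δr = 0.165 m.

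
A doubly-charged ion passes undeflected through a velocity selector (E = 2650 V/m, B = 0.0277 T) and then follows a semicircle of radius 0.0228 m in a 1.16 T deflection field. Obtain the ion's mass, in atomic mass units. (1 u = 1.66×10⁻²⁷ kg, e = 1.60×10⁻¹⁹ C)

m ≈ 53.3 u

v = E/B₁ = 9.57×10^4 m/s.
From r = mv/(qB₂), m = qB₂r/v = (2×1.60×10^-19)(1.16)(0.0228) / (9.57×10^4) = 8.85×10^-26 kg.
In atomic mass units: m = 8.85×10^-26 / 1.66×10^-27 = 53.3 u.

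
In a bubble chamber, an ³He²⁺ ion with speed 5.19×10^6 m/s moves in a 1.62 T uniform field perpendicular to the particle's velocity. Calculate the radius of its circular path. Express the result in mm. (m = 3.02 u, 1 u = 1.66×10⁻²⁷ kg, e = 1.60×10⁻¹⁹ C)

r ≈ 50.2 mm

The magnetic force provides the centripetal force: qvB = mv²/r, so r = mv/(qB).
r = (5.01×10^-27 kg)(5.19×10^6 m/s) / [(2×1.60×10^-19 C)(1.62 T)] = 0.0502 m.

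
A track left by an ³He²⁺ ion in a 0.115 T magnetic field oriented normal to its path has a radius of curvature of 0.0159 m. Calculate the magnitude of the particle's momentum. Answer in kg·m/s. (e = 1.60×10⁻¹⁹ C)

p ≈ 5.85×10^-22 kg·m/s

Since qvB = mv²/r, the momentum p = mv = qBr.
p = (2×1.60×10^-19)(0.115)(0.0159) = 5.85×10^-22 kg·m/s.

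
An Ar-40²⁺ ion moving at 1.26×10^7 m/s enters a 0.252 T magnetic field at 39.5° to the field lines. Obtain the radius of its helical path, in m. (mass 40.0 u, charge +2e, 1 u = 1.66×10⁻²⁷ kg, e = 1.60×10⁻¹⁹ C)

Only the perpendicular component v⊥ = v sin39.5° = 8.01×10^6 m/s is bent by the field.
r = m v⊥ /(qB) = (6.64×10^-26)(8.01×10^6) / [(2×1.60×10^-19)(0.252)] = 6.60 m.

r ≈ 6.60 m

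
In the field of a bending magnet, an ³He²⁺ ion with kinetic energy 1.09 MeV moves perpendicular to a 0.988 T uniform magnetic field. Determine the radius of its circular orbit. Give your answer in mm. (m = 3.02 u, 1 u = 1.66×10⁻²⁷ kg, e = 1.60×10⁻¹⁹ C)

Convert the energy: K = 1.09 MeV = 1.74×10^-13 J.
v = √(2K/m) = √(2·1.74×10^-13/5.01×10^-27) = 8.34×10^6 m/s.
r = mv/(qB) = (5.01×10^-27)(8.34×10^6) / [(2×1.60×10^-19)(0.988)] = 0.132 m.

r ≈ 132 mm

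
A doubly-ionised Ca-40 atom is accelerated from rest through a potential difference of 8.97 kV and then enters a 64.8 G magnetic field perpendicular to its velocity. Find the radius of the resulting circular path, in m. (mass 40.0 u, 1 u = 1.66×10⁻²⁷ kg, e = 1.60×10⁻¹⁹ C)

r ≈ 9.42 m

The kinetic energy gained is K = qV = (2×1.60×10^-19)(8970) = 2.87×10^-15 J.
v = √(2K/m) = 2.94×10^5 m/s.
r = mv/(qB) = (6.64×10^-26)(2.94×10^5) / [(2×1.60×10^-19)(6.48×10^-3)] = 9.42 m.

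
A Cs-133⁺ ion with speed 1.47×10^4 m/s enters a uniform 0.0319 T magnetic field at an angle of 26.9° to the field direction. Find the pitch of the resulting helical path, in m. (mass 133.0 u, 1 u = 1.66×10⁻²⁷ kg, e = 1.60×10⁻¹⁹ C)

pitch ≈ 3.56 m

The velocity component along B is v∥ = v cos26.9° = 1.31×10^4 m/s.
The cyclotron period T = 2πm/(qB) = 2.72×10^-4 s is set by m, q, B alone.
Pitch = v∥·T = (1.31×10^4)(2.72×10^-4) = 3.56 m.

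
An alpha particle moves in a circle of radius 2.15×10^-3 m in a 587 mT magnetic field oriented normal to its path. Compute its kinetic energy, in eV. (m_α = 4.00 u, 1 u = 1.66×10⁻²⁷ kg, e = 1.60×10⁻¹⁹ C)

v = qBr/m = (2×1.60×10^-19)(0.587)(2.15×10^-3) / (6.64×10^-27) = 6.08×10^4 m/s.
K = ½mv² = 0.5·(6.64×10^-27)·(6.08×10^4)² = 1.23×10^-17 J = 76.8 eV.

K ≈ 76.8 eV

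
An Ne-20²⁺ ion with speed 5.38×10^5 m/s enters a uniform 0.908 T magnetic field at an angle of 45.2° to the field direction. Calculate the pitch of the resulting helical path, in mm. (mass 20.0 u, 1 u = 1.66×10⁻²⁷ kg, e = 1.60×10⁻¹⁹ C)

pitch ≈ 272 mm

The velocity component along B is v∥ = v cos45.2° = 3.79×10^5 m/s.
The cyclotron period T = 2πm/(qB) = 7.18×10^-7 s is set by m, q, B alone.
Pitch = v∥·T = (3.79×10^5)(7.18×10^-7) = 0.272 m.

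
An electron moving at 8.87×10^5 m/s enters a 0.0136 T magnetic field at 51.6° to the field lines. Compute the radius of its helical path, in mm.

Only the perpendicular component v⊥ = v sin51.6° = 6.95×10^5 m/s is bent by the field.
r = m v⊥ /(qB) = (9.11×10^-31)(6.95×10^5) / [(1×1.60×10^-19)(0.0136)] = 2.91×10^-4 m.

r ≈ 0.291 mm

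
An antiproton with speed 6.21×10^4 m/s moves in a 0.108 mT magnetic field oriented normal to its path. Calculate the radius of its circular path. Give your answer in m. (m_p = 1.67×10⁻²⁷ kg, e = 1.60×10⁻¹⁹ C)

r ≈ 6.00 m

The magnetic force provides the centripetal force: qvB = mv²/r, so r = mv/(qB).
r = (1.67×10^-27 kg)(6.21×10^4 m/s) / [(1×1.60×10^-19 C)(1.08×10^-4 T)] = 6.00 m.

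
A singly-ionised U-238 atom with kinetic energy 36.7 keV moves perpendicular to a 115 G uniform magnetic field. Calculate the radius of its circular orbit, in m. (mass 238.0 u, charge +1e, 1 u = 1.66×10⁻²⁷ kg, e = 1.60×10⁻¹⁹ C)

Convert the energy: K = 36.7 keV = 5.87×10^-15 J.
v = √(2K/m) = √(2·5.87×10^-15/3.95×10^-25) = 1.72×10^5 m/s.
r = mv/(qB) = (3.95×10^-25)(1.72×10^5) / [(1×1.60×10^-19)(0.0115)] = 37.0 m.

r ≈ 37.0 m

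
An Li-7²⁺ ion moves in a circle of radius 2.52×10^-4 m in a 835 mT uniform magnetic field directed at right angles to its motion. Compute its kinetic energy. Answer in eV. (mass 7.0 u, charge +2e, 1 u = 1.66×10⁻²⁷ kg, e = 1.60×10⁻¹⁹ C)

K ≈ 1.22 eV

v = qBr/m = (2×1.60×10^-19)(0.835)(2.52×10^-4) / (1.16×10^-26) = 5790 m/s.
K = ½mv² = 0.5·(1.16×10^-26)·(5790)² = 1.95×10^-19 J = 1.22 eV.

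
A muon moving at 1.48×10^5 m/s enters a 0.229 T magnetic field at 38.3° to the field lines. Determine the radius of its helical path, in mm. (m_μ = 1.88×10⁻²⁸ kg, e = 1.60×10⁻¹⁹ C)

Only the perpendicular component v⊥ = v sin38.3° = 9.17×10^4 m/s is bent by the field.
r = m v⊥ /(qB) = (1.88×10^-28)(9.17×10^4) / [(1×1.60×10^-19)(0.229)] = 4.71×10^-4 m.

r ≈ 0.471 mm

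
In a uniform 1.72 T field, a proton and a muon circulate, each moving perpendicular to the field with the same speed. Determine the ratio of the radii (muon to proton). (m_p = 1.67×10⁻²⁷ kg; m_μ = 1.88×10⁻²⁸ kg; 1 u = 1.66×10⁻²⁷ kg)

r = mv/(qB) ⇒ at equal v, r ∝ m/q.
r_{muon}/r_{proton} = 0.113.

ratio ≈ 0.113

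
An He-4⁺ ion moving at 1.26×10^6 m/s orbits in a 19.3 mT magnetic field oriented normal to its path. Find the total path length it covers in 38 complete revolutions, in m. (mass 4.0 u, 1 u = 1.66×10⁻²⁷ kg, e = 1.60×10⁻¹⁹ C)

L ≈ 647 m

r = mv/(qB) = 2.71 m, so one revolution covers 2πr = 17.0 m.
In 38 revolutions: L = 38·2πr = 647 m.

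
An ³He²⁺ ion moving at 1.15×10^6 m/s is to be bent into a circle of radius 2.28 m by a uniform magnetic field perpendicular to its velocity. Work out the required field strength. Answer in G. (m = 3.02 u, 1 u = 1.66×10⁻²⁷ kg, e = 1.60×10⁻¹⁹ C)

qvB = mv²/r gives B = mv/(qr).
B = (5.01×10^-27)(1.15×10^6) / [(2×1.60×10^-19)(2.28)] = 7.90×10^-3 T.

B ≈ 79.0 G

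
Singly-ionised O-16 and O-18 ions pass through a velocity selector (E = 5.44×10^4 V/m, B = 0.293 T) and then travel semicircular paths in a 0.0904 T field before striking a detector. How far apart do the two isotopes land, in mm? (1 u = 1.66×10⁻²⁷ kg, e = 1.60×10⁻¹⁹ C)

Δd ≈ 85.2 mm

Both emerge at v = E/B₁ = 1.86×10^5 m/s.
r = mv/(qB₂), so r₁ = 0.3409 m and r₂ = 0.3836 m, giving Δr = 0.0426 m.
After a semicircle each ion lands a diameter 2r from the entry slit, so the separation is 2Δr = 0.0852 m.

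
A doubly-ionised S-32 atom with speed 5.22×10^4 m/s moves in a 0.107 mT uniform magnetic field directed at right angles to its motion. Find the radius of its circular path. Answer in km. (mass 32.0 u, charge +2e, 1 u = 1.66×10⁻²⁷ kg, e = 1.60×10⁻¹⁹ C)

The magnetic force provides the centripetal force: qvB = mv²/r, so r = mv/(qB).
r = (5.31×10^-26 kg)(5.22×10^4 m/s) / [(2×1.60×10^-19 C)(1.07×10^-4 T)] = 81.0 m.

r ≈ 0.0810 km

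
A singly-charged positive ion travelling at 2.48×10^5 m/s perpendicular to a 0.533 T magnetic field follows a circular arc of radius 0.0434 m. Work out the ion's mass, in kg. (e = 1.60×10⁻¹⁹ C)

qvB = mv²/r ⇒ m = qBr/v.
m = (1×1.60×10^-19)(0.533)(0.0434) / (2.48×10^5) = 1.49×10^-26 kg.

m ≈ 1.49×10^-26 kg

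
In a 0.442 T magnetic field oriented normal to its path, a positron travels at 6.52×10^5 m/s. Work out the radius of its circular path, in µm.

The magnetic force provides the centripetal force: qvB = mv²/r, so r = mv/(qB).
r = (9.11×10^-31 kg)(6.52×10^5 m/s) / [(1×1.60×10^-19 C)(0.442 T)] = 8.40×10^-6 m.

r ≈ 8.40 µm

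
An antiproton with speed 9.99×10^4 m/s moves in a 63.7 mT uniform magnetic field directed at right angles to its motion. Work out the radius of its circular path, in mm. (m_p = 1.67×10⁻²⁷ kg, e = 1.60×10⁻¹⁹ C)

The magnetic force provides the centripetal force: qvB = mv²/r, so r = mv/(qB).
r = (1.67×10^-27 kg)(9.99×10^4 m/s) / [(1×1.60×10^-19 C)(0.0637 T)] = 0.0164 m.

r ≈ 16.4 mm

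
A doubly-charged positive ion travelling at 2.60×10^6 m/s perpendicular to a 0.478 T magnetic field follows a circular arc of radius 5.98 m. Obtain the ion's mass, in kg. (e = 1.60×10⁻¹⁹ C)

qvB = mv²/r ⇒ m = qBr/v.
m = (2×1.60×10^-19)(0.478)(5.98) / (2.60×10^6) = 3.52×10^-25 kg.

m ≈ 3.52×10^-25 kg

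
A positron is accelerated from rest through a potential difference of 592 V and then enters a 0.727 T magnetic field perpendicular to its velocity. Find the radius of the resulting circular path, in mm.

The kinetic energy gained is K = qV = (1×1.60×10^-19)(592) = 9.47×10^-17 J.
v = √(2K/m) = 1.44×10^7 m/s.
r = mv/(qB) = (9.11×10^-31)(1.44×10^7) / [(1×1.60×10^-19)(0.727)] = 1.13×10^-4 m.

r ≈ 0.113 mm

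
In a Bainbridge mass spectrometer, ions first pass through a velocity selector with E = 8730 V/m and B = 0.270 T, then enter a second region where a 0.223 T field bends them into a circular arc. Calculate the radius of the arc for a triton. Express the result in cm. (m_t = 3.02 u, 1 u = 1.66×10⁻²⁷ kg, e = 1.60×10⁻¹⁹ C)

The selector passes v = E/B = 8730/0.270 = 3.23×10^4 m/s.
In the deflection region, r = mv/(qB₂) = (5.01×10^-27)(3.23×10^4) / [(1×1.60×10^-19)(0.223)] = 4.54×10^-3 m.

r ≈ 0.454 cm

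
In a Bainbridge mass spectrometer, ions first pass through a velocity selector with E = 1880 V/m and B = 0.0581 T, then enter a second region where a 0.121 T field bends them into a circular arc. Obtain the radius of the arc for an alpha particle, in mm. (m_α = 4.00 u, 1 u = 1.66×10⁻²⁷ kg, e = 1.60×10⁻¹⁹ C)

r ≈ 5.55 mm

The selector passes v = E/B = 1880/0.0581 = 3.24×10^4 m/s.
In the deflection region, r = mv/(qB₂) = (6.64×10^-27)(3.24×10^4) / [(2×1.60×10^-19)(0.121)] = 5.55×10^-3 m.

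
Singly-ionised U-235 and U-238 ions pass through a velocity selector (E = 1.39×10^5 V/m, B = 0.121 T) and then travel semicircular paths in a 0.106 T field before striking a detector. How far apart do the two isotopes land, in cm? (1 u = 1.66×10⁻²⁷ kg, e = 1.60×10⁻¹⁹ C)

Δd ≈ 67.5 cm

Both emerge at v = E/B₁ = 1.15×10^6 m/s.
r = mv/(qB₂), so r₁ = 26.423 m and r₂ = 26.760 m, giving Δr = 0.337 m.
After a semicircle each ion lands a diameter 2r from the entry slit, so the separation is 2Δr = 0.675 m.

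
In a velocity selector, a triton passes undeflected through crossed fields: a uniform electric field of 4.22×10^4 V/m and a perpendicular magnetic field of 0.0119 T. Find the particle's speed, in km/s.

For zero net force, qE = qvB, so v = E/B.
v = (4.22×10^4) / (0.0119) = 3.55×10^6 m/s.

v ≈ 3550 km/s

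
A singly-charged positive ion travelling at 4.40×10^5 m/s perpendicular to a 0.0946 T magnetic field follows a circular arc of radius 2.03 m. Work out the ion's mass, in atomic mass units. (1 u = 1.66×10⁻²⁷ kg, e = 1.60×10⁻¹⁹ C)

m ≈ 42.1 u

qvB = mv²/r ⇒ m = qBr/v.
m = (1×1.60×10^-19)(0.0946)(2.03) / (4.40×10^5) = 6.98×10^-26 kg = 42.1 u.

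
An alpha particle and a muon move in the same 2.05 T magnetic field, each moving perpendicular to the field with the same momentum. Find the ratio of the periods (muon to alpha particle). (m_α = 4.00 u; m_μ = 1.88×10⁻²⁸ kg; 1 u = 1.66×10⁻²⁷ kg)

ratio ≈ 0.0566

T = 2πm/(qB) is independent of speed, so T₂/T₁ = (m₂/q₂)/(m₁/q₁).
T_{muon}/T_{alpha particle} = (1.88×10^-28/1e) / (6.64×10^-27/2e) = 0.0566.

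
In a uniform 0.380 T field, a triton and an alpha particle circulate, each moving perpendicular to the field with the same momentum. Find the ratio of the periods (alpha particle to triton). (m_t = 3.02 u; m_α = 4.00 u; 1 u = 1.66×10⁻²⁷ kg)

ratio ≈ 0.662

T = 2πm/(qB) is independent of speed, so T₂/T₁ = (m₂/q₂)/(m₁/q₁).
T_{alpha particle}/T_{triton} = (6.64×10^-27/2e) / (5.01×10^-27/1e) = 0.662.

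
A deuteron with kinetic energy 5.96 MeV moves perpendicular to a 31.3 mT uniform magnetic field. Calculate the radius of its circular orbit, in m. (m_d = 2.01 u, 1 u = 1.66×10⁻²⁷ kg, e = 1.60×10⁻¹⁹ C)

Convert the energy: K = 5.96 MeV = 9.54×10^-13 J.
v = √(2K/m) = √(2·9.54×10^-13/3.34×10^-27) = 2.39×10^7 m/s.
r = mv/(qB) = (3.34×10^-27)(2.39×10^7) / [(1×1.60×10^-19)(0.0313)] = 15.9 m.

r ≈ 15.9 m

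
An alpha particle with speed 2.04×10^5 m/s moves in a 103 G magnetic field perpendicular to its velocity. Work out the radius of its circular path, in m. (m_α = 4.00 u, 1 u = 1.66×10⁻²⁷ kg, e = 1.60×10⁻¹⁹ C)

The magnetic force provides the centripetal force: qvB = mv²/r, so r = mv/(qB).
r = (6.64×10^-27 kg)(2.04×10^5 m/s) / [(2×1.60×10^-19 C)(0.0103 T)] = 0.411 m.

r ≈ 0.411 m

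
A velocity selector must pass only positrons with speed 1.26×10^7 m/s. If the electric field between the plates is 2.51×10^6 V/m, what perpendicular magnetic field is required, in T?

B ≈ 0.199 T

qE = qvB ⇒ B = E/v = (2.51×10^6) / (1.26×10^7) = 0.199 T.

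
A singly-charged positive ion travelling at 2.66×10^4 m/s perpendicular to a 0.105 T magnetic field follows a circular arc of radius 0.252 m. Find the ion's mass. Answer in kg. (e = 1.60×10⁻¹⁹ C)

qvB = mv²/r ⇒ m = qBr/v.
m = (1×1.60×10^-19)(0.105)(0.252) / (2.66×10^4) = 1.59×10^-25 kg.

m ≈ 1.59×10^-25 kg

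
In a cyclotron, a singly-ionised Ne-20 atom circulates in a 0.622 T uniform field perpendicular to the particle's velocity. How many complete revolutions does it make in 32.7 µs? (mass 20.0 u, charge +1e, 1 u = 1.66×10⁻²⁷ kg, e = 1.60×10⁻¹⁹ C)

N = 15

T = 2πm/(qB) = 2π(3.32×10^-26) / [(1×1.60×10^-19)(0.622)] = 2.0961×10^-6 s.
N = t/T = 3.27×10^-5 / 2.0961×10^-6 ≈ 15.60, so 15 complete revolutions.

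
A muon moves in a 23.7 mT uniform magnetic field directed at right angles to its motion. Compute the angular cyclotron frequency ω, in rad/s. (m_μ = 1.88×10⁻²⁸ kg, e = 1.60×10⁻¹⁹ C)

ω = qB/m = (1×1.60×10^-19)(0.0237) / (1.88×10^-28) = 2.02×10^7 rad/s.

ω ≈ 2.02×10^7 rad/s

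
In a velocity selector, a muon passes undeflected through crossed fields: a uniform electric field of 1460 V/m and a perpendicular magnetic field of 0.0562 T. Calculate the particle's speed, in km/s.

v ≈ 26.0 km/s

For zero net force, qE = qvB, so v = E/B.
v = (1460) / (0.0562) = 2.60×10^4 m/s.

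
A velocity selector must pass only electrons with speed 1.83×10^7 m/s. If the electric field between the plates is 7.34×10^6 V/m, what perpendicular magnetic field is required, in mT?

qE = qvB ⇒ B = E/v = (7.34×10^6) / (1.83×10^7) = 0.401 T.

B ≈ 401 mT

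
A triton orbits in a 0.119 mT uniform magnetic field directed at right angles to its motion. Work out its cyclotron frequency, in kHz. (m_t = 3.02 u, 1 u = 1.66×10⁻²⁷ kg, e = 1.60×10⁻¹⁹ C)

f = qB/(2πm) = (1×1.60×10^-19)(1.19×10^-4) / [2π(5.01×10^-27)] = 604 Hz.

f ≈ 0.604 kHz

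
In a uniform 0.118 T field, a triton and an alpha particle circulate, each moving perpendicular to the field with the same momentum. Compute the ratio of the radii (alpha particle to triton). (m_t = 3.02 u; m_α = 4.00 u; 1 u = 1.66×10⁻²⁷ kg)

ratio ≈ 0.500

r = p/(qB) ⇒ at equal p, r ∝ 1/q.
r_{alpha particle}/r_{triton} = 0.500.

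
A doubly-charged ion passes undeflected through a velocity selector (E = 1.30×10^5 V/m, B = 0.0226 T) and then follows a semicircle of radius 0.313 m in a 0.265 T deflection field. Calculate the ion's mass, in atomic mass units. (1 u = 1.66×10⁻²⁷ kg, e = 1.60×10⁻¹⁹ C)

v = E/B₁ = 5.75×10^6 m/s.
From r = mv/(qB₂), m = qB₂r/v = (2×1.60×10^-19)(0.265)(0.313) / (5.75×10^6) = 4.61×10^-27 kg.
In atomic mass units: m = 4.61×10^-27 / 1.66×10^-27 = 2.78 u.

m ≈ 2.78 u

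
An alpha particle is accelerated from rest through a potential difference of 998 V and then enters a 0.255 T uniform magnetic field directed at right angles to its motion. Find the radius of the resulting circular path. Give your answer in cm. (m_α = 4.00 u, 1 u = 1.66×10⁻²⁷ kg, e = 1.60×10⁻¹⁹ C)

The kinetic energy gained is K = qV = (2×1.60×10^-19)(998) = 3.19×10^-16 J.
v = √(2K/m) = 3.10×10^5 m/s.
r = mv/(qB) = (6.64×10^-27)(3.10×10^5) / [(2×1.60×10^-19)(0.255)] = 0.0252 m.

r ≈ 2.52 cm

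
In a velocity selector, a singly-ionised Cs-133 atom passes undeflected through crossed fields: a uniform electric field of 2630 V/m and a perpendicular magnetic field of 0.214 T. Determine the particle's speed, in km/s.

v ≈ 12.3 km/s

For zero net force, qE = qvB, so v = E/B.
v = (2630) / (0.214) = 1.23×10^4 m/s.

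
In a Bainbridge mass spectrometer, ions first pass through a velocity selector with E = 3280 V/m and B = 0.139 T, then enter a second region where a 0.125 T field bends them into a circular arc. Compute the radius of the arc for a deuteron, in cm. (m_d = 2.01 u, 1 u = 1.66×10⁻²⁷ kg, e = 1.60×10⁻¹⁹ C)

r ≈ 0.394 cm

The selector passes v = E/B = 3280/0.139 = 2.36×10^4 m/s.
In the deflection region, r = mv/(qB₂) = (3.34×10^-27)(2.36×10^4) / [(1×1.60×10^-19)(0.125)] = 3.94×10^-3 m.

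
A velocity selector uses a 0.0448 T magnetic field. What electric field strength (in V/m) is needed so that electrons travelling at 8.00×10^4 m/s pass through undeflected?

qE = qvB ⇒ E = vB = (8.00×10^4)(0.0448) = 3580 V/m.

E ≈ 3580 V/m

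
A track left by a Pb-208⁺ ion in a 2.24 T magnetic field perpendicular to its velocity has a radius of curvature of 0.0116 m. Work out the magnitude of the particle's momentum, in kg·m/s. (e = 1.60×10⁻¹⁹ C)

Since qvB = mv²/r, the momentum p = mv = qBr.
p = (1×1.60×10^-19)(2.24)(0.0116) = 4.16×10^-21 kg·m/s.

p ≈ 4.16×10^-21 kg·m/s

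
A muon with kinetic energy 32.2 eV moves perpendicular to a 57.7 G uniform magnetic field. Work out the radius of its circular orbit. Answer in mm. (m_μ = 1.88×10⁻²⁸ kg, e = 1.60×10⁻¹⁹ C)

Convert the energy: K = 32.2 eV = 5.15×10^-18 J.
v = √(2K/m) = √(2·5.15×10^-18/1.88×10^-28) = 2.34×10^5 m/s.
r = mv/(qB) = (1.88×10^-28)(2.34×10^5) / [(1×1.60×10^-19)(5.77×10^-3)] = 0.0477 m.

r ≈ 47.7 mm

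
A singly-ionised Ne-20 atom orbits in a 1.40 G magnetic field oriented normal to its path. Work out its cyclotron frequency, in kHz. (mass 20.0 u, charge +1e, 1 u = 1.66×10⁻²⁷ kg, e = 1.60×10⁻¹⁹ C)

f ≈ 0.107 kHz

f = qB/(2πm) = (1×1.60×10^-19)(1.40×10^-4) / [2π(3.32×10^-26)] = 107 Hz.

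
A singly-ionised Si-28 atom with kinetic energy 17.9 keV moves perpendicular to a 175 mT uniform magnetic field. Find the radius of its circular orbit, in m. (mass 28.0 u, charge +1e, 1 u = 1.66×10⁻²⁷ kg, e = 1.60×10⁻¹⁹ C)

Convert the energy: K = 17.9 keV = 2.86×10^-15 J.
v = √(2K/m) = √(2·2.86×10^-15/4.65×10^-26) = 3.51×10^5 m/s.
r = mv/(qB) = (4.65×10^-26)(3.51×10^5) / [(1×1.60×10^-19)(0.175)] = 0.583 m.

r ≈ 0.583 m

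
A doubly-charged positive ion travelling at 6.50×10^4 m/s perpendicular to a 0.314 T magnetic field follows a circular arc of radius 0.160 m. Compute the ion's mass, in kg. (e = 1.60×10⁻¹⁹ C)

qvB = mv²/r ⇒ m = qBr/v.
m = (2×1.60×10^-19)(0.314)(0.160) / (6.50×10^4) = 2.47×10^-25 kg.

m ≈ 2.47×10^-25 kg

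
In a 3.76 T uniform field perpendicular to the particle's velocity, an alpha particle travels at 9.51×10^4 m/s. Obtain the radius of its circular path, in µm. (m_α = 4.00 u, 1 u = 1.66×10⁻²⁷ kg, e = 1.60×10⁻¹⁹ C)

r ≈ 525 µm

The magnetic force provides the centripetal force: qvB = mv²/r, so r = mv/(qB).
r = (6.64×10^-27 kg)(9.51×10^4 m/s) / [(2×1.60×10^-19 C)(3.76 T)] = 5.25×10^-4 m.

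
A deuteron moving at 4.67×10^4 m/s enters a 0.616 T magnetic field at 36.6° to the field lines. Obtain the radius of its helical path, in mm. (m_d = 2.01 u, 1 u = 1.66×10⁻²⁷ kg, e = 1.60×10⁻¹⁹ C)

Only the perpendicular component v⊥ = v sin36.6° = 2.78×10^4 m/s is bent by the field.
r = m v⊥ /(qB) = (3.34×10^-27)(2.78×10^4) / [(1×1.60×10^-19)(0.616)] = 9.43×10^-4 m.

r ≈ 0.943 mm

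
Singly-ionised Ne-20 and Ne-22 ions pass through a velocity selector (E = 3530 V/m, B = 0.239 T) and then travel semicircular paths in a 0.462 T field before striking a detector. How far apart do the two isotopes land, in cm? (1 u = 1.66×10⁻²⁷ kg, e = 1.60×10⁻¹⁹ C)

Both emerge at v = E/B₁ = 1.48×10^4 m/s.
r = mv/(qB₂), so r₁ = 6.634×10^-3 m and r₂ = 7.297×10^-3 m, giving Δr = 6.63×10^-4 m.
After a semicircle each ion lands a diameter 2r from the entry slit, so the separation is 2Δr = 1.33×10^-3 m.

Δd ≈ 0.133 cm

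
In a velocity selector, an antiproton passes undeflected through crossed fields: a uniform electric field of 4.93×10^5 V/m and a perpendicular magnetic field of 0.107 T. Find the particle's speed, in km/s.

v ≈ 4610 km/s

For zero net force, qE = qvB, so v = E/B.
v = (4.93×10^5) / (0.107) = 4.61×10^6 m/s.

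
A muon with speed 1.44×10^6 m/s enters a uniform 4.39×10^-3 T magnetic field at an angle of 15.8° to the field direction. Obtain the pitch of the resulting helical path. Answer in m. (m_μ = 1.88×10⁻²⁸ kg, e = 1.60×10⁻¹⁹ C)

pitch ≈ 2.33 m

The velocity component along B is v∥ = v cos15.8° = 1.39×10^6 m/s.
The cyclotron period T = 2πm/(qB) = 1.68×10^-6 s is set by m, q, B alone.
Pitch = v∥·T = (1.39×10^6)(1.68×10^-6) = 2.33 m.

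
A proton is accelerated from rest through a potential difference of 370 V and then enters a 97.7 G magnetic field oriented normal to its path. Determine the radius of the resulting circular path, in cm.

r ≈ 28.4 cm

The kinetic energy gained is K = qV = (1×1.60×10^-19)(370) = 5.92×10^-17 J.
v = √(2K/m) = 2.66×10^5 m/s.
r = mv/(qB) = (1.67×10^-27)(2.66×10^5) / [(1×1.60×10^-19)(9.77×10^-3)] = 0.284 m.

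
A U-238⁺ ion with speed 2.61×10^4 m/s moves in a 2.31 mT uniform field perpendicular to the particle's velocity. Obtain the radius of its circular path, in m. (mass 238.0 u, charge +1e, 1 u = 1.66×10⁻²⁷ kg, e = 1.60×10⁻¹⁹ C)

The magnetic force provides the centripetal force: qvB = mv²/r, so r = mv/(qB).
r = (3.95×10^-25 kg)(2.61×10^4 m/s) / [(1×1.60×10^-19 C)(2.31×10^-3 T)] = 27.9 m.

r ≈ 27.9 m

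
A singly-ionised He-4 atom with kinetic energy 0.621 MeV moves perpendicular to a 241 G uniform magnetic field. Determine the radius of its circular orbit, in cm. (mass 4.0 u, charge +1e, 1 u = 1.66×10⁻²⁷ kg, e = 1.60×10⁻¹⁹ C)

r ≈ 942 cm

Convert the energy: K = 0.621 MeV = 9.94×10^-14 J.
v = √(2K/m) = √(2·9.94×10^-14/6.64×10^-27) = 5.47×10^6 m/s.
r = mv/(qB) = (6.64×10^-27)(5.47×10^6) / [(1×1.60×10^-19)(0.0241)] = 9.42 m.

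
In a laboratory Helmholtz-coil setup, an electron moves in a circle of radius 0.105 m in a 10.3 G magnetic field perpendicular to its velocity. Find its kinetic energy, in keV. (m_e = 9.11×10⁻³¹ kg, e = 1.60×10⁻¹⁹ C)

v = qBr/m = (1×1.60×10^-19)(1.03×10^-3)(0.105) / (9.11×10^-31) = 1.90×10^7 m/s.
K = ½mv² = 0.5·(9.11×10^-31)·(1.90×10^7)² = 1.64×10^-16 J = 1.03 keV.

K ≈ 1.03 keV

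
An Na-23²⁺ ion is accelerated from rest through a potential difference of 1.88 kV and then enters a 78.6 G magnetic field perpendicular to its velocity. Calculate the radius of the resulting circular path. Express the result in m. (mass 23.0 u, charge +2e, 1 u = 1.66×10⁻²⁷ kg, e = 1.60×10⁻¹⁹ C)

r ≈ 2.69 m

The kinetic energy gained is K = qV = (2×1.60×10^-19)(1880) = 6.02×10^-16 J.
v = √(2K/m) = 1.78×10^5 m/s.
r = mv/(qB) = (3.82×10^-26)(1.78×10^5) / [(2×1.60×10^-19)(7.86×10^-3)] = 2.69 m.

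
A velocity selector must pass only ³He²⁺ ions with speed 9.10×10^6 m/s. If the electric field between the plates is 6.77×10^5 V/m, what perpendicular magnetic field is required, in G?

B ≈ 744 G

qE = qvB ⇒ B = E/v = (6.77×10^5) / (9.10×10^6) = 0.0744 T.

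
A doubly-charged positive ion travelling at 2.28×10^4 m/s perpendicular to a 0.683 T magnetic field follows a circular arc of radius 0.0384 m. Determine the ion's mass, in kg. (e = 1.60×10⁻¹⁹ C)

m ≈ 3.68×10^-25 kg

qvB = mv²/r ⇒ m = qBr/v.
m = (2×1.60×10^-19)(0.683)(0.0384) / (2.28×10^4) = 3.68×10^-25 kg.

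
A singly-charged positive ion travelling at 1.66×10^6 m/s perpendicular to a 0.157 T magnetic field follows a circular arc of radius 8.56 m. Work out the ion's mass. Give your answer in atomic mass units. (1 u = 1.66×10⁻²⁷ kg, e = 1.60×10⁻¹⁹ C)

m ≈ 78.0 u

qvB = mv²/r ⇒ m = qBr/v.
m = (1×1.60×10^-19)(0.157)(8.56) / (1.66×10^6) = 1.30×10^-25 kg = 78.0 u.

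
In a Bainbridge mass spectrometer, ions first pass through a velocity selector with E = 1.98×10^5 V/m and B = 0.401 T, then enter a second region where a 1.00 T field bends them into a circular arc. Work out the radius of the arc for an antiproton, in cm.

The selector passes v = E/B = 1.98×10^5/0.401 = 4.94×10^5 m/s.
In the deflection region, r = mv/(qB₂) = (1.67×10^-27)(4.94×10^5) / [(1×1.60×10^-19)(1.00)] = 5.15×10^-3 m.

r ≈ 0.515 cm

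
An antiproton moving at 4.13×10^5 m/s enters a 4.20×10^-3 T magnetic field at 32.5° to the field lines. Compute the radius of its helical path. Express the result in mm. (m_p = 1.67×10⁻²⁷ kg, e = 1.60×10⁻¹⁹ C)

Only the perpendicular component v⊥ = v sin32.5° = 2.22×10^5 m/s is bent by the field.
r = m v⊥ /(qB) = (1.67×10^-27)(2.22×10^5) / [(1×1.60×10^-19)(4.20×10^-3)] = 0.551 m.

r ≈ 551 mm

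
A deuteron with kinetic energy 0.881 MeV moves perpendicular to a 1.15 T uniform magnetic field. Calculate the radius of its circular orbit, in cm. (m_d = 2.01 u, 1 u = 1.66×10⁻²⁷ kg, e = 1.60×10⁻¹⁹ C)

Convert the energy: K = 0.881 MeV = 1.41×10^-13 J.
v = √(2K/m) = √(2·1.41×10^-13/3.34×10^-27) = 9.19×10^6 m/s.
r = mv/(qB) = (3.34×10^-27)(9.19×10^6) / [(1×1.60×10^-19)(1.15)] = 0.167 m.

r ≈ 16.7 cm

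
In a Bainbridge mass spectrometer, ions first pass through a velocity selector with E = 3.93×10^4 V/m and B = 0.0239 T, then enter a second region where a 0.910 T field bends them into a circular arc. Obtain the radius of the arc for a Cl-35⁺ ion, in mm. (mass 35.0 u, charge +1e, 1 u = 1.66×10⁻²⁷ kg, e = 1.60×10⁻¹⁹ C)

r ≈ 656 mm

The selector passes v = E/B = 3.93×10^4/0.0239 = 1.64×10^6 m/s.
In the deflection region, r = mv/(qB₂) = (5.81×10^-26)(1.64×10^6) / [(1×1.60×10^-19)(0.910)] = 0.656 m.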